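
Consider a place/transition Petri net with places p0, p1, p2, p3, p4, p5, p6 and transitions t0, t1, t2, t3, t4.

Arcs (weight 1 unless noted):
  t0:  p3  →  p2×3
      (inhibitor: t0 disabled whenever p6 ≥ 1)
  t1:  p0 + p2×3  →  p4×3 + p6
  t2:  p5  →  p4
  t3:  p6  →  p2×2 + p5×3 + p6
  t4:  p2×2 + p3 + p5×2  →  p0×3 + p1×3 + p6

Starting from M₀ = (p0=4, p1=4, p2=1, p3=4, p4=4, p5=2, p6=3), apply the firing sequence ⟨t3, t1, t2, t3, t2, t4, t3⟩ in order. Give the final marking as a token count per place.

(p0=6, p1=7, p2=2, p3=3, p4=9, p5=7, p6=5)

step 1: fire t3:  (p0=4, p1=4, p2=1, p3=4, p4=4, p5=2, p6=3) → (p0=4, p1=4, p2=3, p3=4, p4=4, p5=5, p6=3)
step 2: fire t1:  (p0=4, p1=4, p2=3, p3=4, p4=4, p5=5, p6=3) → (p0=3, p1=4, p2=0, p3=4, p4=7, p5=5, p6=4)
step 3: fire t2:  (p0=3, p1=4, p2=0, p3=4, p4=7, p5=5, p6=4) → (p0=3, p1=4, p2=0, p3=4, p4=8, p5=4, p6=4)
step 4: fire t3:  (p0=3, p1=4, p2=0, p3=4, p4=8, p5=4, p6=4) → (p0=3, p1=4, p2=2, p3=4, p4=8, p5=7, p6=4)
step 5: fire t2:  (p0=3, p1=4, p2=2, p3=4, p4=8, p5=7, p6=4) → (p0=3, p1=4, p2=2, p3=4, p4=9, p5=6, p6=4)
step 6: fire t4:  (p0=3, p1=4, p2=2, p3=4, p4=9, p5=6, p6=4) → (p0=6, p1=7, p2=0, p3=3, p4=9, p5=4, p6=5)
step 7: fire t3:  (p0=6, p1=7, p2=0, p3=3, p4=9, p5=4, p6=5) → (p0=6, p1=7, p2=2, p3=3, p4=9, p5=7, p6=5)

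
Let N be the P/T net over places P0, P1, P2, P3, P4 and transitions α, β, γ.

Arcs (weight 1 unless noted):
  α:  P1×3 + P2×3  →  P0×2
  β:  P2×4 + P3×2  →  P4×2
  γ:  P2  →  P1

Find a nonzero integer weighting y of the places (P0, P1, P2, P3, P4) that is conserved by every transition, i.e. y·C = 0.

y = (P0:3, P1:1, P2:1, P3:-2, P4:0)

Incidence matrix C (rows=places, cols=transitions):
        α    β    γ
   P0   2    0    0
   P1  -3    0    1
   P2  -3   -4   -1
   P3   0   -2    0
   P4   0    2    0

Candidate y = [3, 1, 1, -2, 0]; check y·C column-wise:
  col α: 3·2 + 1·-3 + 1·-3 + -2·0 = 0
  col β: 3·0 + 1·0 + 1·-4 + -2·-2 + 0·2 = 0
  col γ: 3·0 + 1·1 + 1·-1 + -2·0 = 0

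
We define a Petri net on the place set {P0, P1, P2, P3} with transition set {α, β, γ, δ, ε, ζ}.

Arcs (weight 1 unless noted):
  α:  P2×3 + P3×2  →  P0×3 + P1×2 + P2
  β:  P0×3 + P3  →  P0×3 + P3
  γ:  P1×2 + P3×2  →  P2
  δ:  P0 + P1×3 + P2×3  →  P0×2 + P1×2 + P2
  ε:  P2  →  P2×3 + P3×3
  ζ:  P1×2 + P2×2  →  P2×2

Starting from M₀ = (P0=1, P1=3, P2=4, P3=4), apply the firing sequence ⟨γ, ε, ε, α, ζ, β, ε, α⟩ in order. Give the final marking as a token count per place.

(P0=7, P1=3, P2=7, P3=7)

step 1: fire γ:  (P0=1, P1=3, P2=4, P3=4) → (P0=1, P1=1, P2=5, P3=2)
step 2: fire ε:  (P0=1, P1=1, P2=5, P3=2) → (P0=1, P1=1, P2=7, P3=5)
step 3: fire ε:  (P0=1, P1=1, P2=7, P3=5) → (P0=1, P1=1, P2=9, P3=8)
step 4: fire α:  (P0=1, P1=1, P2=9, P3=8) → (P0=4, P1=3, P2=7, P3=6)
step 5: fire ζ:  (P0=4, P1=3, P2=7, P3=6) → (P0=4, P1=1, P2=7, P3=6)
step 6: fire β:  (P0=4, P1=1, P2=7, P3=6) → (P0=4, P1=1, P2=7, P3=6)
step 7: fire ε:  (P0=4, P1=1, P2=7, P3=6) → (P0=4, P1=1, P2=9, P3=9)
step 8: fire α:  (P0=4, P1=1, P2=9, P3=9) → (P0=7, P1=3, P2=7, P3=7)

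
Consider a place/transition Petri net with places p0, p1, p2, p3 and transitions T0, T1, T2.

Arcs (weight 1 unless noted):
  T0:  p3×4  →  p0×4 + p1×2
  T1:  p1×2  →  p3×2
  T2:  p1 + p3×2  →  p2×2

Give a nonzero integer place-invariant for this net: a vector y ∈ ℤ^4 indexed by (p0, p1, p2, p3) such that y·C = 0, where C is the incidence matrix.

y = (p0:1, p1:2, p2:3, p3:2)

Incidence matrix C (rows=places, cols=transitions):
       T0   T1   T2
   p0   4    0    0
   p1   2   -2   -1
   p2   0    0    2
   p3  -4    2   -2

Candidate y = [1, 2, 3, 2]; check y·C column-wise:
  col T0: 1·4 + 2·2 + 3·0 + 2·-4 = 0
  col T1: 1·0 + 2·-2 + 3·0 + 2·2 = 0
  col T2: 1·0 + 2·-1 + 3·2 + 2·-2 = 0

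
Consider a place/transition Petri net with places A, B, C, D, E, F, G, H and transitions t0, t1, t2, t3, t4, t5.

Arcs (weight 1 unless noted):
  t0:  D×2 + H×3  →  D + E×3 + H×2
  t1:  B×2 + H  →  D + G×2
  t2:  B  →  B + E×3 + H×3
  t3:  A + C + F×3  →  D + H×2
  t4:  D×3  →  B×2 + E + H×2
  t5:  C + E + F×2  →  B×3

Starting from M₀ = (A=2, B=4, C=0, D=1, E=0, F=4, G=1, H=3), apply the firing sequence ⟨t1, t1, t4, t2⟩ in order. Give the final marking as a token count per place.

step 1: fire t1:  (A=2, B=4, C=0, D=1, E=0, F=4, G=1, H=3) → (A=2, B=2, C=0, D=2, E=0, F=4, G=3, H=2)
step 2: fire t1:  (A=2, B=2, C=0, D=2, E=0, F=4, G=3, H=2) → (A=2, B=0, C=0, D=3, E=0, F=4, G=5, H=1)
step 3: fire t4:  (A=2, B=0, C=0, D=3, E=0, F=4, G=5, H=1) → (A=2, B=2, C=0, D=0, E=1, F=4, G=5, H=3)
step 4: fire t2:  (A=2, B=2, C=0, D=0, E=1, F=4, G=5, H=3) → (A=2, B=2, C=0, D=0, E=4, F=4, G=5, H=6)

(A=2, B=2, C=0, D=0, E=4, F=4, G=5, H=6)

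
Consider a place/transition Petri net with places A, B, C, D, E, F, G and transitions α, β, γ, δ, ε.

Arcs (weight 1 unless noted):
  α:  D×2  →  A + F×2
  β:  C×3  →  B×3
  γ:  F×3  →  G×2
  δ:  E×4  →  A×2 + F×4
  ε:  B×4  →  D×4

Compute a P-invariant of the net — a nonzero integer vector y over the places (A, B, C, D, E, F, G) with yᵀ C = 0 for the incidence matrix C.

y = (A:2, B:1, C:1, D:1, E:1, F:0, G:0)

Incidence matrix C (rows=places, cols=transitions):
        α    β    γ    δ    ε
    A   1    0    0    2    0
    B   0    3    0    0   -4
    C   0   -3    0    0    0
    D  -2    0    0    0    4
    E   0    0    0   -4    0
    F   2    0   -3    4    0
    G   0    0    2    0    0

Candidate y = [2, 1, 1, 1, 1, 0, 0]; check y·C column-wise:
  col α: 2·1 + 1·0 + 1·0 + 1·-2 + 1·0 + 0·2 = 0
  col β: 2·0 + 1·3 + 1·-3 + 1·0 + 1·0 = 0
  col γ: 2·0 + 1·0 + 1·0 + 1·0 + 1·0 + 0·-3 + 0·2 = 0
  col δ: 2·2 + 1·0 + 1·0 + 1·0 + 1·-4 + 0·4 = 0
  col ε: 2·0 + 1·-4 + 1·0 + 1·4 + 1·0 = 0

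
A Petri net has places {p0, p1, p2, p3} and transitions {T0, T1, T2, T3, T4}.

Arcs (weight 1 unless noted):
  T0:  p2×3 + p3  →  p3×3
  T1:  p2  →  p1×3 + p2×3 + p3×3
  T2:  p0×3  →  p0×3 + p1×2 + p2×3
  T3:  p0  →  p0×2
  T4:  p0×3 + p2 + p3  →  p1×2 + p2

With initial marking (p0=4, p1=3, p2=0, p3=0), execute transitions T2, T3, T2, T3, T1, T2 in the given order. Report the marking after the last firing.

(p0=6, p1=12, p2=11, p3=3)

step 1: fire T2:  (p0=4, p1=3, p2=0, p3=0) → (p0=4, p1=5, p2=3, p3=0)
step 2: fire T3:  (p0=4, p1=5, p2=3, p3=0) → (p0=5, p1=5, p2=3, p3=0)
step 3: fire T2:  (p0=5, p1=5, p2=3, p3=0) → (p0=5, p1=7, p2=6, p3=0)
step 4: fire T3:  (p0=5, p1=7, p2=6, p3=0) → (p0=6, p1=7, p2=6, p3=0)
step 5: fire T1:  (p0=6, p1=7, p2=6, p3=0) → (p0=6, p1=10, p2=8, p3=3)
step 6: fire T2:  (p0=6, p1=10, p2=8, p3=3) → (p0=6, p1=12, p2=11, p3=3)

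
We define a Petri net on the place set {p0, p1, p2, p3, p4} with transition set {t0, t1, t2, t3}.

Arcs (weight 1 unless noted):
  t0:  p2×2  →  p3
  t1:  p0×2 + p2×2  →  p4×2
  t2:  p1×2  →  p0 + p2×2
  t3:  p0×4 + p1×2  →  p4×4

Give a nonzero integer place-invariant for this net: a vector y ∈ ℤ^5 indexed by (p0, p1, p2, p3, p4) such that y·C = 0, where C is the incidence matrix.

Incidence matrix C (rows=places, cols=transitions):
       t0   t1   t2   t3
   p0   0   -2    1   -4
   p1   0    0   -2   -2
   p2  -2   -2    2    0
   p3   1    0    0    0
   p4   0    2    0    4

Candidate y = [2, 2, 1, 2, 3]; check y·C column-wise:
  col t0: 2·0 + 2·0 + 1·-2 + 2·1 + 3·0 = 0
  col t1: 2·-2 + 2·0 + 1·-2 + 2·0 + 3·2 = 0
  col t2: 2·1 + 2·-2 + 1·2 + 2·0 + 3·0 = 0
  col t3: 2·-4 + 2·-2 + 1·0 + 2·0 + 3·4 = 0

y = (p0:2, p1:2, p2:1, p3:2, p4:3)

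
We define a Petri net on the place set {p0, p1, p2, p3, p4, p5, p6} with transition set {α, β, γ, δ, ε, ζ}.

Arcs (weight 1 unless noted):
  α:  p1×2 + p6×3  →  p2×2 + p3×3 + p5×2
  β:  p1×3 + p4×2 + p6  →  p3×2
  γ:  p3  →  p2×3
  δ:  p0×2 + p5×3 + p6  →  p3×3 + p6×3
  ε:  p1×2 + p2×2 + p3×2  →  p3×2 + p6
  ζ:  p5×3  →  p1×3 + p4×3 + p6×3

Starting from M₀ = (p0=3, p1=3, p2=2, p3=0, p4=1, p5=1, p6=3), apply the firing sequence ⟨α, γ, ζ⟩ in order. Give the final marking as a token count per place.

step 1: fire α:  (p0=3, p1=3, p2=2, p3=0, p4=1, p5=1, p6=3) → (p0=3, p1=1, p2=4, p3=3, p4=1, p5=3, p6=0)
step 2: fire γ:  (p0=3, p1=1, p2=4, p3=3, p4=1, p5=3, p6=0) → (p0=3, p1=1, p2=7, p3=2, p4=1, p5=3, p6=0)
step 3: fire ζ:  (p0=3, p1=1, p2=7, p3=2, p4=1, p5=3, p6=0) → (p0=3, p1=4, p2=7, p3=2, p4=4, p5=0, p6=3)

(p0=3, p1=4, p2=7, p3=2, p4=4, p5=0, p6=3)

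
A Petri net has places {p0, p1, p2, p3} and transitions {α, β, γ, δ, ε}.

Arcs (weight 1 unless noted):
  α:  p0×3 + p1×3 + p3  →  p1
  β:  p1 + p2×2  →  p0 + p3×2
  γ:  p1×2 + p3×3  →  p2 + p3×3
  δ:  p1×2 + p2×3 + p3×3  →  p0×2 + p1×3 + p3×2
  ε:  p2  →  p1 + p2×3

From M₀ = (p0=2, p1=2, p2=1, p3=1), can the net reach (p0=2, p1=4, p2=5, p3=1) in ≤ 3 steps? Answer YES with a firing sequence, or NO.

YES — reachable via ⟨ε, ε⟩ (2 firings)

step 1: fire ε:  (p0=2, p1=2, p2=1, p3=1) → (p0=2, p1=3, p2=3, p3=1)
step 2: fire ε:  (p0=2, p1=3, p2=3, p3=1) → (p0=2, p1=4, p2=5, p3=1)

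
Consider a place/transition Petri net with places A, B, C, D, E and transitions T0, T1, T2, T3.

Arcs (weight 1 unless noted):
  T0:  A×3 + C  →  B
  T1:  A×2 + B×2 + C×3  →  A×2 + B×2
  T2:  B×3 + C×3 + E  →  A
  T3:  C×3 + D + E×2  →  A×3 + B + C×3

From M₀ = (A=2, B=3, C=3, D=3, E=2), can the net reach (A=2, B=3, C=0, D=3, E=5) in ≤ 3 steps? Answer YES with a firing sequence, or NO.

NO — not reachable within 3 firings

depth 0: 1 marking
depth 1: 4 markings reached so far
depth 2: 6 markings reached so far
depth 3: 6 markings reached so far
(frontier empty at depth 3; search complete)
target is not among the 6 markings reachable within 3 steps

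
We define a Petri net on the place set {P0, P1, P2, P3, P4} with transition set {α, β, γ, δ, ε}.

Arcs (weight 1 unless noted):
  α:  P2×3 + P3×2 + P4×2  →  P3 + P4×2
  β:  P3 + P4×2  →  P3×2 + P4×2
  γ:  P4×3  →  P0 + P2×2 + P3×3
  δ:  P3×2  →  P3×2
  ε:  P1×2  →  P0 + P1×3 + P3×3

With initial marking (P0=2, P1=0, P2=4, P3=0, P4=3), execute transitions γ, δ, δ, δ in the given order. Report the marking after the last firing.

step 1: fire γ:  (P0=2, P1=0, P2=4, P3=0, P4=3) → (P0=3, P1=0, P2=6, P3=3, P4=0)
step 2: fire δ:  (P0=3, P1=0, P2=6, P3=3, P4=0) → (P0=3, P1=0, P2=6, P3=3, P4=0)
step 3: fire δ:  (P0=3, P1=0, P2=6, P3=3, P4=0) → (P0=3, P1=0, P2=6, P3=3, P4=0)
step 4: fire δ:  (P0=3, P1=0, P2=6, P3=3, P4=0) → (P0=3, P1=0, P2=6, P3=3, P4=0)

(P0=3, P1=0, P2=6, P3=3, P4=0)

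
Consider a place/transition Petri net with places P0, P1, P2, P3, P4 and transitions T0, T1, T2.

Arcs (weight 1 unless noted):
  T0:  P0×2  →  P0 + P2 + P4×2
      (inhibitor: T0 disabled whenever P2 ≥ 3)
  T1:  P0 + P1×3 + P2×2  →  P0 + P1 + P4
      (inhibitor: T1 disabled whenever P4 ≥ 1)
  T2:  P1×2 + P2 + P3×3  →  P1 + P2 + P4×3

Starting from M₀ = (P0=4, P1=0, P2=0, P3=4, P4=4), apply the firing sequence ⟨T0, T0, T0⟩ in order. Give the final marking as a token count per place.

(P0=1, P1=0, P2=3, P3=4, P4=10)

step 1: fire T0:  (P0=4, P1=0, P2=0, P3=4, P4=4) → (P0=3, P1=0, P2=1, P3=4, P4=6)
step 2: fire T0:  (P0=3, P1=0, P2=1, P3=4, P4=6) → (P0=2, P1=0, P2=2, P3=4, P4=8)
step 3: fire T0:  (P0=2, P1=0, P2=2, P3=4, P4=8) → (P0=1, P1=0, P2=3, P3=4, P4=10)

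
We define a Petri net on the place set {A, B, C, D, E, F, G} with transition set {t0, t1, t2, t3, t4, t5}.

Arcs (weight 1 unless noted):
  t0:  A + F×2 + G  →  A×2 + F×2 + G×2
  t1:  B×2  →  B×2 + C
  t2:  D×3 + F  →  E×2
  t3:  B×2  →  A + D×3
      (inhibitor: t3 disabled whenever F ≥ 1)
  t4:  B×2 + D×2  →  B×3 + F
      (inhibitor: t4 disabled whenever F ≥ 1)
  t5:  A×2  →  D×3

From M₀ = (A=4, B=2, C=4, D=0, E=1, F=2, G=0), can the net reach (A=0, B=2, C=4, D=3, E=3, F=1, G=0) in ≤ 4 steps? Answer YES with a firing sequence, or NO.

YES — reachable via ⟨t5, t2, t5⟩ (3 firings)

step 1: fire t5:  (A=4, B=2, C=4, D=0, E=1, F=2, G=0) → (A=2, B=2, C=4, D=3, E=1, F=2, G=0)
step 2: fire t2:  (A=2, B=2, C=4, D=3, E=1, F=2, G=0) → (A=2, B=2, C=4, D=0, E=3, F=1, G=0)
step 3: fire t5:  (A=2, B=2, C=4, D=0, E=3, F=1, G=0) → (A=0, B=2, C=4, D=3, E=3, F=1, G=0)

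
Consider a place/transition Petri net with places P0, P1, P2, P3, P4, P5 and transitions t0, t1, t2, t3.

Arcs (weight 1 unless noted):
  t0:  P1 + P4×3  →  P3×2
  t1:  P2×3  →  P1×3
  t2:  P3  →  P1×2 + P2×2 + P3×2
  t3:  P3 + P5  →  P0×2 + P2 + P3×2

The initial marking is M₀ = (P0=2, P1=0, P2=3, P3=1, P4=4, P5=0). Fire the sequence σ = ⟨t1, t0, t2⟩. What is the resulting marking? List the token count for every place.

step 1: fire t1:  (P0=2, P1=0, P2=3, P3=1, P4=4, P5=0) → (P0=2, P1=3, P2=0, P3=1, P4=4, P5=0)
step 2: fire t0:  (P0=2, P1=3, P2=0, P3=1, P4=4, P5=0) → (P0=2, P1=2, P2=0, P3=3, P4=1, P5=0)
step 3: fire t2:  (P0=2, P1=2, P2=0, P3=3, P4=1, P5=0) → (P0=2, P1=4, P2=2, P3=4, P4=1, P5=0)

(P0=2, P1=4, P2=2, P3=4, P4=1, P5=0)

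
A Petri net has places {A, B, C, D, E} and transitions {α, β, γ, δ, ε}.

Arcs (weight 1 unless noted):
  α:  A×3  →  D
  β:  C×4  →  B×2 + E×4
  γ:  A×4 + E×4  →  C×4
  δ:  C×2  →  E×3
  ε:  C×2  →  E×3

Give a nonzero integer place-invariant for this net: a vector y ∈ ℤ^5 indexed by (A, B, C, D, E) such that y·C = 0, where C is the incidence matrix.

Incidence matrix C (rows=places, cols=transitions):
        α    β    γ    δ    ε
    A  -3    0   -4    0    0
    B   0    2    0    0    0
    C   0   -4    4   -2   -2
    D   1    0    0    0    0
    E   0    4   -4    3    3

Candidate y = [1, 2, 3, 3, 2]; check y·C column-wise:
  col α: 1·-3 + 2·0 + 3·0 + 3·1 + 2·0 = 0
  col β: 1·0 + 2·2 + 3·-4 + 3·0 + 2·4 = 0
  col γ: 1·-4 + 2·0 + 3·4 + 3·0 + 2·-4 = 0
  col δ: 1·0 + 2·0 + 3·-2 + 3·0 + 2·3 = 0
  col ε: 1·0 + 2·0 + 3·-2 + 3·0 + 2·3 = 0

y = (A:1, B:2, C:3, D:3, E:2)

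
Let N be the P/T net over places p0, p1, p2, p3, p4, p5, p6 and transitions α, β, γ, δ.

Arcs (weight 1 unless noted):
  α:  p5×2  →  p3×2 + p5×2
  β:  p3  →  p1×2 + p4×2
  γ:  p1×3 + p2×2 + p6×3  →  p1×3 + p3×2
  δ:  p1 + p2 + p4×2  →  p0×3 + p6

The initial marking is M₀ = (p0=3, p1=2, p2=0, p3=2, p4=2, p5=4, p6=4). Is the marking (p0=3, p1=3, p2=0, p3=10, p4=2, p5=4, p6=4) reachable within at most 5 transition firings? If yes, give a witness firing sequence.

NO — not reachable within 5 firings

depth 0: 1 marking
depth 1: 3 markings reached so far
depth 2: 6 markings reached so far
depth 3: 9 markings reached so far
depth 4: 13 markings reached so far
depth 5: 18 markings reached so far
target is not among the 18 markings reachable within 5 steps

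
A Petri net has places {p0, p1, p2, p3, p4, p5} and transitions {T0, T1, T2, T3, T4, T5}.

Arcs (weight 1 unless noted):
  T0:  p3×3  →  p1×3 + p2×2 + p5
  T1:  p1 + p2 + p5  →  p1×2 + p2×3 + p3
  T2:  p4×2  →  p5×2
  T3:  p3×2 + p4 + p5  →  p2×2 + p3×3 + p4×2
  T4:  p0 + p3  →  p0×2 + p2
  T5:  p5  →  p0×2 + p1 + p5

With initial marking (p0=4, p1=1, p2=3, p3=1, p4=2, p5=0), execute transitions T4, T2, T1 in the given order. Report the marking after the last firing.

(p0=5, p1=2, p2=6, p3=1, p4=0, p5=1)

step 1: fire T4:  (p0=4, p1=1, p2=3, p3=1, p4=2, p5=0) → (p0=5, p1=1, p2=4, p3=0, p4=2, p5=0)
step 2: fire T2:  (p0=5, p1=1, p2=4, p3=0, p4=2, p5=0) → (p0=5, p1=1, p2=4, p3=0, p4=0, p5=2)
step 3: fire T1:  (p0=5, p1=1, p2=4, p3=0, p4=0, p5=2) → (p0=5, p1=2, p2=6, p3=1, p4=0, p5=1)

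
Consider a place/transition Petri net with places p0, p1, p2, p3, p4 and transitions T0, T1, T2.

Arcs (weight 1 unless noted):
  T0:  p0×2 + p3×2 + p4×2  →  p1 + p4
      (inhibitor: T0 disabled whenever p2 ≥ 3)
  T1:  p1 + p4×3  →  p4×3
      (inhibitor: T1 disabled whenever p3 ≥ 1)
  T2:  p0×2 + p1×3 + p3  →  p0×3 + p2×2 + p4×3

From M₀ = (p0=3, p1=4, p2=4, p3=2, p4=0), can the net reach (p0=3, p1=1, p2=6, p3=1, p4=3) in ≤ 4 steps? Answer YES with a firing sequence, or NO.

depth 0: 1 marking
depth 1: 2 markings reached so far
depth 2: 2 markings reached so far
(frontier empty at depth 2; search complete)
target is not among the 2 markings reachable within 4 steps

NO — not reachable within 4 firings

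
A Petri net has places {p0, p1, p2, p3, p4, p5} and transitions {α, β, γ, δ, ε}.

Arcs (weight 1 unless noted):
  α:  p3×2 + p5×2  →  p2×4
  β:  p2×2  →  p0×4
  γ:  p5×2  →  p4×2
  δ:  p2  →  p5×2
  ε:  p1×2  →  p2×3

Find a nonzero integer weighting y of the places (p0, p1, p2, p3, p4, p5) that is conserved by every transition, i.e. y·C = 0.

Incidence matrix C (rows=places, cols=transitions):
        α    β    γ    δ    ε
   p0   0    4    0    0    0
   p1   0    0    0    0   -2
   p2   4   -2    0   -1    3
   p3  -2    0    0    0    0
   p4   0    0    2    0    0
   p5  -2    0   -2    2    0

Candidate y = [1, 3, 2, 3, 1, 1]; check y·C column-wise:
  col α: 1·0 + 3·0 + 2·4 + 3·-2 + 1·0 + 1·-2 = 0
  col β: 1·4 + 3·0 + 2·-2 + 3·0 + 1·0 + 1·0 = 0
  col γ: 1·0 + 3·0 + 2·0 + 3·0 + 1·2 + 1·-2 = 0
  col δ: 1·0 + 3·0 + 2·-1 + 3·0 + 1·0 + 1·2 = 0
  col ε: 1·0 + 3·-2 + 2·3 + 3·0 + 1·0 + 1·0 = 0

y = (p0:1, p1:3, p2:2, p3:3, p4:1, p5:1)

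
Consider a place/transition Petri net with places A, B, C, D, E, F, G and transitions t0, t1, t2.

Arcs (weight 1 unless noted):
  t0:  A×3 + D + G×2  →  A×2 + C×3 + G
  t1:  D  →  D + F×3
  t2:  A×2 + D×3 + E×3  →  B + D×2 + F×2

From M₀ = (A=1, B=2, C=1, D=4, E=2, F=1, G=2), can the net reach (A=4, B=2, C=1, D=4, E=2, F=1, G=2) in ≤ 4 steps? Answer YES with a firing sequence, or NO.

depth 0: 1 marking
depth 1: 2 markings reached so far
depth 2: 3 markings reached so far
depth 3: 4 markings reached so far
depth 4: 5 markings reached so far
target is not among the 5 markings reachable within 4 steps

NO — not reachable within 4 firings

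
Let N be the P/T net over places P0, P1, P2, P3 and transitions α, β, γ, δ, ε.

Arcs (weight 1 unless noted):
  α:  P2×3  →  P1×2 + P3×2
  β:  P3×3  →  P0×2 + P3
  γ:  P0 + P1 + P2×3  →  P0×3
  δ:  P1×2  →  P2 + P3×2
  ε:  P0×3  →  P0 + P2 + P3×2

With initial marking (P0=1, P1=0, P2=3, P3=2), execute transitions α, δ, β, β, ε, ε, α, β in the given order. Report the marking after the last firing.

step 1: fire α:  (P0=1, P1=0, P2=3, P3=2) → (P0=1, P1=2, P2=0, P3=4)
step 2: fire δ:  (P0=1, P1=2, P2=0, P3=4) → (P0=1, P1=0, P2=1, P3=6)
step 3: fire β:  (P0=1, P1=0, P2=1, P3=6) → (P0=3, P1=0, P2=1, P3=4)
step 4: fire β:  (P0=3, P1=0, P2=1, P3=4) → (P0=5, P1=0, P2=1, P3=2)
step 5: fire ε:  (P0=5, P1=0, P2=1, P3=2) → (P0=3, P1=0, P2=2, P3=4)
step 6: fire ε:  (P0=3, P1=0, P2=2, P3=4) → (P0=1, P1=0, P2=3, P3=6)
step 7: fire α:  (P0=1, P1=0, P2=3, P3=6) → (P0=1, P1=2, P2=0, P3=8)
step 8: fire β:  (P0=1, P1=2, P2=0, P3=8) → (P0=3, P1=2, P2=0, P3=6)

(P0=3, P1=2, P2=0, P3=6)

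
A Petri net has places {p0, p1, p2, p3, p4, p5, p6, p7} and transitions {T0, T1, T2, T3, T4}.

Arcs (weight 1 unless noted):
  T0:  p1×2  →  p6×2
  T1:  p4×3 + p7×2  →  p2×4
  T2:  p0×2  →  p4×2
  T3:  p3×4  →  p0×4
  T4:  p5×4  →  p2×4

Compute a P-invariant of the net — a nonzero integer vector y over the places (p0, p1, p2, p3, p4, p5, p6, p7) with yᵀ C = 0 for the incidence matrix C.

Incidence matrix C (rows=places, cols=transitions):
       T0   T1   T2   T3   T4
   p0   0    0   -2    4    0
   p1  -2    0    0    0    0
   p2   0    4    0    0    4
   p3   0    0    0   -4    0
   p4   0   -3    2    0    0
   p5   0    0    0    0   -4
   p6   2    0    0    0    0
   p7   0   -2    0    0    0

Candidate y = [4, 0, 3, 4, 4, 3, 0, 0]; check y·C column-wise:
  col T0: 4·0 + 0·-2 + 3·0 + 4·0 + 4·0 + 3·0 + 0·2 = 0
  col T1: 4·0 + 3·4 + 4·0 + 4·-3 + 3·0 + 0·-2 = 0
  col T2: 4·-2 + 3·0 + 4·0 + 4·2 + 3·0 = 0
  col T3: 4·4 + 3·0 + 4·-4 + 4·0 + 3·0 = 0
  col T4: 4·0 + 3·4 + 4·0 + 4·0 + 3·-4 = 0

y = (p0:4, p1:0, p2:3, p3:4, p4:4, p5:3, p6:0, p7:0)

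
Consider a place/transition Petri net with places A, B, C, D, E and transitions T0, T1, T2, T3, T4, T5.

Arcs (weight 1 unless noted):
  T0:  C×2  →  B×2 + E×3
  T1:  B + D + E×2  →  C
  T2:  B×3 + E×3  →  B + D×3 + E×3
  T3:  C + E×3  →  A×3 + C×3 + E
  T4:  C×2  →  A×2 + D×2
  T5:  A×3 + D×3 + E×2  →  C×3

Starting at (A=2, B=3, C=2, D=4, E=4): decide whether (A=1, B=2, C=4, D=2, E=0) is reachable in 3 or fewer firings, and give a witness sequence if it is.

YES — reachable via ⟨T1, T4, T5⟩ (3 firings)

step 1: fire T1:  (A=2, B=3, C=2, D=4, E=4) → (A=2, B=2, C=3, D=3, E=2)
step 2: fire T4:  (A=2, B=2, C=3, D=3, E=2) → (A=4, B=2, C=1, D=5, E=2)
step 3: fire T5:  (A=4, B=2, C=1, D=5, E=2) → (A=1, B=2, C=4, D=2, E=0)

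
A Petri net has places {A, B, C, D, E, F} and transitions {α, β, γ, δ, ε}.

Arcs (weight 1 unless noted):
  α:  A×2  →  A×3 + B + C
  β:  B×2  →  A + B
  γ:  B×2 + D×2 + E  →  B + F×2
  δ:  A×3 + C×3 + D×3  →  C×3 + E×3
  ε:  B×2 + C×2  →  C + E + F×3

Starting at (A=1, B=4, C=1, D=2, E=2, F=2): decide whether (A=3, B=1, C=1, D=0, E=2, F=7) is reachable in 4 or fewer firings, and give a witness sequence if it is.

YES — reachable via ⟨β, α, γ, ε⟩ (4 firings)

step 1: fire β:  (A=1, B=4, C=1, D=2, E=2, F=2) → (A=2, B=3, C=1, D=2, E=2, F=2)
step 2: fire α:  (A=2, B=3, C=1, D=2, E=2, F=2) → (A=3, B=4, C=2, D=2, E=2, F=2)
step 3: fire γ:  (A=3, B=4, C=2, D=2, E=2, F=2) → (A=3, B=3, C=2, D=0, E=1, F=4)
step 4: fire ε:  (A=3, B=3, C=2, D=0, E=1, F=4) → (A=3, B=1, C=1, D=0, E=2, F=7)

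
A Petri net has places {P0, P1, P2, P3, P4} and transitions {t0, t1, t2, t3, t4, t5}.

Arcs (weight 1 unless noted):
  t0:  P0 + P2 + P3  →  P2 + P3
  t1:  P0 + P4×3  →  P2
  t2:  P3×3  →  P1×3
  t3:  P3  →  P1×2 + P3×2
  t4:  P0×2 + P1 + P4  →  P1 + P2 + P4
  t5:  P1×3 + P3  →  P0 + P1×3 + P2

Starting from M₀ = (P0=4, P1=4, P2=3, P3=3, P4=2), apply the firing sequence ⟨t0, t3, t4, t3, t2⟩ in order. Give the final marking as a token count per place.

step 1: fire t0:  (P0=4, P1=4, P2=3, P3=3, P4=2) → (P0=3, P1=4, P2=3, P3=3, P4=2)
step 2: fire t3:  (P0=3, P1=4, P2=3, P3=3, P4=2) → (P0=3, P1=6, P2=3, P3=4, P4=2)
step 3: fire t4:  (P0=3, P1=6, P2=3, P3=4, P4=2) → (P0=1, P1=6, P2=4, P3=4, P4=2)
step 4: fire t3:  (P0=1, P1=6, P2=4, P3=4, P4=2) → (P0=1, P1=8, P2=4, P3=5, P4=2)
step 5: fire t2:  (P0=1, P1=8, P2=4, P3=5, P4=2) → (P0=1, P1=11, P2=4, P3=2, P4=2)

(P0=1, P1=11, P2=4, P3=2, P4=2)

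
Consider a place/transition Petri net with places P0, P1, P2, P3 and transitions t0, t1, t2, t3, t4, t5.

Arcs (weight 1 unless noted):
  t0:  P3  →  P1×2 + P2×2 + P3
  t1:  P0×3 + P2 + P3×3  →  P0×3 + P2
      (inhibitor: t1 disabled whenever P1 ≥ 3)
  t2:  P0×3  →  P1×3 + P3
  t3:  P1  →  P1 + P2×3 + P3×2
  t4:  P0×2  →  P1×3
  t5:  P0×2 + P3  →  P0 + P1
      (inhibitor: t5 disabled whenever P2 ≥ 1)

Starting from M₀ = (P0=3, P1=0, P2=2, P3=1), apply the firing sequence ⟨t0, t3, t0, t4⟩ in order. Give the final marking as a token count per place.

(P0=1, P1=7, P2=9, P3=3)

step 1: fire t0:  (P0=3, P1=0, P2=2, P3=1) → (P0=3, P1=2, P2=4, P3=1)
step 2: fire t3:  (P0=3, P1=2, P2=4, P3=1) → (P0=3, P1=2, P2=7, P3=3)
step 3: fire t0:  (P0=3, P1=2, P2=7, P3=3) → (P0=3, P1=4, P2=9, P3=3)
step 4: fire t4:  (P0=3, P1=4, P2=9, P3=3) → (P0=1, P1=7, P2=9, P3=3)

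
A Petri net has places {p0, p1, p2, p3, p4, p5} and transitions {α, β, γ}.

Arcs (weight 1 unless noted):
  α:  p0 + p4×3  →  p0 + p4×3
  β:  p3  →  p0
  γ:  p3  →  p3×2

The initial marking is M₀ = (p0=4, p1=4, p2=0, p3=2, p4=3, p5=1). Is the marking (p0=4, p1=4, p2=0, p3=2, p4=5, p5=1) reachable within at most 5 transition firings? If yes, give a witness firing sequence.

NO — not reachable within 5 firings

depth 0: 1 marking
depth 1: 3 markings reached so far
depth 2: 6 markings reached so far
depth 3: 9 markings reached so far
depth 4: 13 markings reached so far
depth 5: 17 markings reached so far
target is not among the 17 markings reachable within 5 steps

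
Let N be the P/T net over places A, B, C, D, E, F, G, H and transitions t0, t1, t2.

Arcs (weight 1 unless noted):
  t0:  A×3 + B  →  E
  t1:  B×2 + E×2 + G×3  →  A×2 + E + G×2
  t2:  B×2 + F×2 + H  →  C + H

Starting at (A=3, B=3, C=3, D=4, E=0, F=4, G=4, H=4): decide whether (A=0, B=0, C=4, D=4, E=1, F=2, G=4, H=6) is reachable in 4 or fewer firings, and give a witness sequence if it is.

depth 0: 1 marking
depth 1: 3 markings reached so far
depth 2: 4 markings reached so far
depth 3: 4 markings reached so far
(frontier empty at depth 3; search complete)
target is not among the 4 markings reachable within 4 steps

NO — not reachable within 4 firings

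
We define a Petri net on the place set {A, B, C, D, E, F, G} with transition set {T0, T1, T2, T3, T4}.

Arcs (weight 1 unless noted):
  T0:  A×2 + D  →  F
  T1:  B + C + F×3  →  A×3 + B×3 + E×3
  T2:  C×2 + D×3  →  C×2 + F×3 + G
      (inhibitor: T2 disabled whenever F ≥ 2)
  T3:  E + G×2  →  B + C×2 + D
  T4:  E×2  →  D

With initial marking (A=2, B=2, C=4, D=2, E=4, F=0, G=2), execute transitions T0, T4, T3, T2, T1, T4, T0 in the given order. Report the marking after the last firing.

step 1: fire T0:  (A=2, B=2, C=4, D=2, E=4, F=0, G=2) → (A=0, B=2, C=4, D=1, E=4, F=1, G=2)
step 2: fire T4:  (A=0, B=2, C=4, D=1, E=4, F=1, G=2) → (A=0, B=2, C=4, D=2, E=2, F=1, G=2)
step 3: fire T3:  (A=0, B=2, C=4, D=2, E=2, F=1, G=2) → (A=0, B=3, C=6, D=3, E=1, F=1, G=0)
step 4: fire T2:  (A=0, B=3, C=6, D=3, E=1, F=1, G=0) → (A=0, B=3, C=6, D=0, E=1, F=4, G=1)
step 5: fire T1:  (A=0, B=3, C=6, D=0, E=1, F=4, G=1) → (A=3, B=5, C=5, D=0, E=4, F=1, G=1)
step 6: fire T4:  (A=3, B=5, C=5, D=0, E=4, F=1, G=1) → (A=3, B=5, C=5, D=1, E=2, F=1, G=1)
step 7: fire T0:  (A=3, B=5, C=5, D=1, E=2, F=1, G=1) → (A=1, B=5, C=5, D=0, E=2, F=2, G=1)

(A=1, B=5, C=5, D=0, E=2, F=2, G=1)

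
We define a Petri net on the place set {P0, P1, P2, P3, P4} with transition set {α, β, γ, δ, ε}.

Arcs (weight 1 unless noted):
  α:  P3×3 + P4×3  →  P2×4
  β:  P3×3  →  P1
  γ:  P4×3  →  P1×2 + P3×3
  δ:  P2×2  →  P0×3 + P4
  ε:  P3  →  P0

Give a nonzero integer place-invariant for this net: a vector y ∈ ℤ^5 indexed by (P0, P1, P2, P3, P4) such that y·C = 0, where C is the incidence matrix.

Incidence matrix C (rows=places, cols=transitions):
        α    β    γ    δ    ε
   P0   0    0    0    3    1
   P1   0    1    2    0    0
   P2   4    0    0   -2    0
   P3  -3   -3    3    0   -1
   P4  -3    0   -3    1    0

Candidate y = [1, 3, 3, 1, 3]; check y·C column-wise:
  col α: 1·0 + 3·0 + 3·4 + 1·-3 + 3·-3 = 0
  col β: 1·0 + 3·1 + 3·0 + 1·-3 + 3·0 = 0
  col γ: 1·0 + 3·2 + 3·0 + 1·3 + 3·-3 = 0
  col δ: 1·3 + 3·0 + 3·-2 + 1·0 + 3·1 = 0
  col ε: 1·1 + 3·0 + 3·0 + 1·-1 + 3·0 = 0

y = (P0:1, P1:3, P2:3, P3:1, P4:3)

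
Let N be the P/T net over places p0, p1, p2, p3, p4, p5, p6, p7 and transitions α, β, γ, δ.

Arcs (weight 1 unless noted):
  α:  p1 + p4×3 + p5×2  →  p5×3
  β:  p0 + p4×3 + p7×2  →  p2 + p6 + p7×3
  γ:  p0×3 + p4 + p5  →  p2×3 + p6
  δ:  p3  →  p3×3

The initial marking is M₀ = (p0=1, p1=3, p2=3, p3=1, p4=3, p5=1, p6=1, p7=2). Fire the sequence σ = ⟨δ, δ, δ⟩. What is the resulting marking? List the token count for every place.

step 1: fire δ:  (p0=1, p1=3, p2=3, p3=1, p4=3, p5=1, p6=1, p7=2) → (p0=1, p1=3, p2=3, p3=3, p4=3, p5=1, p6=1, p7=2)
step 2: fire δ:  (p0=1, p1=3, p2=3, p3=3, p4=3, p5=1, p6=1, p7=2) → (p0=1, p1=3, p2=3, p3=5, p4=3, p5=1, p6=1, p7=2)
step 3: fire δ:  (p0=1, p1=3, p2=3, p3=5, p4=3, p5=1, p6=1, p7=2) → (p0=1, p1=3, p2=3, p3=7, p4=3, p5=1, p6=1, p7=2)

(p0=1, p1=3, p2=3, p3=7, p4=3, p5=1, p6=1, p7=2)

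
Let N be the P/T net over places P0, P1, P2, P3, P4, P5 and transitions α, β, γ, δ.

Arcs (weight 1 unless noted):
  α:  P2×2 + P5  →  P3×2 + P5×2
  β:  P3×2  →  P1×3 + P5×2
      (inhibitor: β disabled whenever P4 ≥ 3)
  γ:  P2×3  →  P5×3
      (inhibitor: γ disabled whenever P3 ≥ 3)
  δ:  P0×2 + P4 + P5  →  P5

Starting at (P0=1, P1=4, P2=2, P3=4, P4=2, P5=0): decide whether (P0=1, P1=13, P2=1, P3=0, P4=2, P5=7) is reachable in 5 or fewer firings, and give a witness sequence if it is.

NO — not reachable within 5 firings

depth 0: 1 marking
depth 1: 2 markings reached so far
depth 2: 4 markings reached so far
depth 3: 5 markings reached so far
depth 4: 6 markings reached so far
depth 5: 6 markings reached so far
(frontier empty at depth 5; search complete)
target is not among the 6 markings reachable within 5 steps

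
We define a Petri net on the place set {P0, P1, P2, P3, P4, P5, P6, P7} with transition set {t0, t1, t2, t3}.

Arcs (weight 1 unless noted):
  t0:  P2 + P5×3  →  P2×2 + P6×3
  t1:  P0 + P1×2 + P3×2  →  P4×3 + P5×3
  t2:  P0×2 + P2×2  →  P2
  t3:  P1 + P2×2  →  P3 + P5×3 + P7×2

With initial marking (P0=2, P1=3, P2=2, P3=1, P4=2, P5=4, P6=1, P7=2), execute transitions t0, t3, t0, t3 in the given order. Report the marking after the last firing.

step 1: fire t0:  (P0=2, P1=3, P2=2, P3=1, P4=2, P5=4, P6=1, P7=2) → (P0=2, P1=3, P2=3, P3=1, P4=2, P5=1, P6=4, P7=2)
step 2: fire t3:  (P0=2, P1=3, P2=3, P3=1, P4=2, P5=1, P6=4, P7=2) → (P0=2, P1=2, P2=1, P3=2, P4=2, P5=4, P6=4, P7=4)
step 3: fire t0:  (P0=2, P1=2, P2=1, P3=2, P4=2, P5=4, P6=4, P7=4) → (P0=2, P1=2, P2=2, P3=2, P4=2, P5=1, P6=7, P7=4)
step 4: fire t3:  (P0=2, P1=2, P2=2, P3=2, P4=2, P5=1, P6=7, P7=4) → (P0=2, P1=1, P2=0, P3=3, P4=2, P5=4, P6=7, P7=6)

(P0=2, P1=1, P2=0, P3=3, P4=2, P5=4, P6=7, P7=6)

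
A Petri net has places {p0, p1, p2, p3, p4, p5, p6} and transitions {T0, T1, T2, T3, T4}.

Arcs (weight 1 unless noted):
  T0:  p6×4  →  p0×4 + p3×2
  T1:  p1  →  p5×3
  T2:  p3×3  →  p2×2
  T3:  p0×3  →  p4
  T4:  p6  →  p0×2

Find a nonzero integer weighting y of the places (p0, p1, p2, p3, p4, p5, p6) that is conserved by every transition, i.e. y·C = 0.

y = (p0:0, p1:3, p2:0, p3:0, p4:0, p5:1, p6:0)

Incidence matrix C (rows=places, cols=transitions):
       T0   T1   T2   T3   T4
   p0   4    0    0   -3    2
   p1   0   -1    0    0    0
   p2   0    0    2    0    0
   p3   2    0   -3    0    0
   p4   0    0    0    1    0
   p5   0    3    0    0    0
   p6  -4    0    0    0   -1

Candidate y = [0, 3, 0, 0, 0, 1, 0]; check y·C column-wise:
  col T0: 0·4 + 3·0 + 0·2 + 1·0 + 0·-4 = 0
  col T1: 3·-1 + 1·3 = 0
  col T2: 3·0 + 0·2 + 0·-3 + 1·0 = 0
  col T3: 0·-3 + 3·0 + 0·1 + 1·0 = 0
  col T4: 0·2 + 3·0 + 1·0 + 0·-1 = 0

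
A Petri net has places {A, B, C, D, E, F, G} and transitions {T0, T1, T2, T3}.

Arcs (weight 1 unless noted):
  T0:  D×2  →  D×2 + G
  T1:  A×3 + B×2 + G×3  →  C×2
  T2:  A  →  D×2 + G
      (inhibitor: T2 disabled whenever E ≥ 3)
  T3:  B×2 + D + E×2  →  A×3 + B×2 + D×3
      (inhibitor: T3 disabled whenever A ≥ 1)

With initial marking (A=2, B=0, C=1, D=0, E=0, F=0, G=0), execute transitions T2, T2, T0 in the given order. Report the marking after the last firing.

step 1: fire T2:  (A=2, B=0, C=1, D=0, E=0, F=0, G=0) → (A=1, B=0, C=1, D=2, E=0, F=0, G=1)
step 2: fire T2:  (A=1, B=0, C=1, D=2, E=0, F=0, G=1) → (A=0, B=0, C=1, D=4, E=0, F=0, G=2)
step 3: fire T0:  (A=0, B=0, C=1, D=4, E=0, F=0, G=2) → (A=0, B=0, C=1, D=4, E=0, F=0, G=3)

(A=0, B=0, C=1, D=4, E=0, F=0, G=3)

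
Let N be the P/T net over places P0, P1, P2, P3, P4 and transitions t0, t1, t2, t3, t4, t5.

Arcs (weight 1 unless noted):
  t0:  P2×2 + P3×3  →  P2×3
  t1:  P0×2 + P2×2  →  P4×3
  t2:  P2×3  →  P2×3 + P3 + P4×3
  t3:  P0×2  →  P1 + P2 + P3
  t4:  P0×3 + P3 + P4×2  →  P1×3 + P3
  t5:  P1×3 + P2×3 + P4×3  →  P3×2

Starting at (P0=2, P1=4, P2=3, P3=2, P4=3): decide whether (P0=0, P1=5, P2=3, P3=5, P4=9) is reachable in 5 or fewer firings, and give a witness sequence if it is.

depth 0: 1 marking
depth 1: 5 markings reached so far
depth 2: 12 markings reached so far
depth 3: 22 markings reached so far
depth 4: 32 markings reached so far
depth 5: 43 markings reached so far
target is not among the 43 markings reachable within 5 steps

NO — not reachable within 5 firings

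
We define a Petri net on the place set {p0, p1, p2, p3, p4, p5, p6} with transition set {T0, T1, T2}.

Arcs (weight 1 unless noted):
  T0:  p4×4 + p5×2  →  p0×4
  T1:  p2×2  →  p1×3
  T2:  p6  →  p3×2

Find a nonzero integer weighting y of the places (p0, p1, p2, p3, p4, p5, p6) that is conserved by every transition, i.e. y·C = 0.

y = (p0:0, p1:2, p2:3, p3:0, p4:0, p5:0, p6:0)

Incidence matrix C (rows=places, cols=transitions):
       T0   T1   T2
   p0   4    0    0
   p1   0    3    0
   p2   0   -2    0
   p3   0    0    2
   p4  -4    0    0
   p5  -2    0    0
   p6   0    0   -1

Candidate y = [0, 2, 3, 0, 0, 0, 0]; check y·C column-wise:
  col T0: 0·4 + 2·0 + 3·0 + 0·-4 + 0·-2 = 0
  col T1: 2·3 + 3·-2 = 0
  col T2: 2·0 + 3·0 + 0·2 + 0·-1 = 0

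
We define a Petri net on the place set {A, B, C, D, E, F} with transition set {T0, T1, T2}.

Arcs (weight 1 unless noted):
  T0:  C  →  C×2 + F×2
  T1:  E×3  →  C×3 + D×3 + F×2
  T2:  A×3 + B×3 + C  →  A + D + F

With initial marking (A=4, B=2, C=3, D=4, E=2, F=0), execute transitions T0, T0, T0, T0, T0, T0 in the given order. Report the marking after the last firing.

step 1: fire T0:  (A=4, B=2, C=3, D=4, E=2, F=0) → (A=4, B=2, C=4, D=4, E=2, F=2)
step 2: fire T0:  (A=4, B=2, C=4, D=4, E=2, F=2) → (A=4, B=2, C=5, D=4, E=2, F=4)
step 3: fire T0:  (A=4, B=2, C=5, D=4, E=2, F=4) → (A=4, B=2, C=6, D=4, E=2, F=6)
step 4: fire T0:  (A=4, B=2, C=6, D=4, E=2, F=6) → (A=4, B=2, C=7, D=4, E=2, F=8)
step 5: fire T0:  (A=4, B=2, C=7, D=4, E=2, F=8) → (A=4, B=2, C=8, D=4, E=2, F=10)
step 6: fire T0:  (A=4, B=2, C=8, D=4, E=2, F=10) → (A=4, B=2, C=9, D=4, E=2, F=12)

(A=4, B=2, C=9, D=4, E=2, F=12)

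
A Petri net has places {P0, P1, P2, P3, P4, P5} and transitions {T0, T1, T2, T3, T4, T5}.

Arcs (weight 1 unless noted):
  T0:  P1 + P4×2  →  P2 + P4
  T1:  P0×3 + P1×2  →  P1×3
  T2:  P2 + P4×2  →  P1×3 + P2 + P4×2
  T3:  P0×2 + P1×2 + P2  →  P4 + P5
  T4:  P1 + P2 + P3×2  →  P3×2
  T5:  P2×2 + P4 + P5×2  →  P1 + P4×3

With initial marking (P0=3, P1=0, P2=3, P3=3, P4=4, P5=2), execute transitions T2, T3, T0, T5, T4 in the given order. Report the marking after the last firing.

step 1: fire T2:  (P0=3, P1=0, P2=3, P3=3, P4=4, P5=2) → (P0=3, P1=3, P2=3, P3=3, P4=4, P5=2)
step 2: fire T3:  (P0=3, P1=3, P2=3, P3=3, P4=4, P5=2) → (P0=1, P1=1, P2=2, P3=3, P4=5, P5=3)
step 3: fire T0:  (P0=1, P1=1, P2=2, P3=3, P4=5, P5=3) → (P0=1, P1=0, P2=3, P3=3, P4=4, P5=3)
step 4: fire T5:  (P0=1, P1=0, P2=3, P3=3, P4=4, P5=3) → (P0=1, P1=1, P2=1, P3=3, P4=6, P5=1)
step 5: fire T4:  (P0=1, P1=1, P2=1, P3=3, P4=6, P5=1) → (P0=1, P1=0, P2=0, P3=3, P4=6, P5=1)

(P0=1, P1=0, P2=0, P3=3, P4=6, P5=1)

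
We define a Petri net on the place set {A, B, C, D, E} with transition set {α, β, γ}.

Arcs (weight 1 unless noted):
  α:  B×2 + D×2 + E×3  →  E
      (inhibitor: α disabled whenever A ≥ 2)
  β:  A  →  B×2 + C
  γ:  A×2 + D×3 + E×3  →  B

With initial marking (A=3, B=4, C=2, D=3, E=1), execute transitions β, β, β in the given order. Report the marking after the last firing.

(A=0, B=10, C=5, D=3, E=1)

step 1: fire β:  (A=3, B=4, C=2, D=3, E=1) → (A=2, B=6, C=3, D=3, E=1)
step 2: fire β:  (A=2, B=6, C=3, D=3, E=1) → (A=1, B=8, C=4, D=3, E=1)
step 3: fire β:  (A=1, B=8, C=4, D=3, E=1) → (A=0, B=10, C=5, D=3, E=1)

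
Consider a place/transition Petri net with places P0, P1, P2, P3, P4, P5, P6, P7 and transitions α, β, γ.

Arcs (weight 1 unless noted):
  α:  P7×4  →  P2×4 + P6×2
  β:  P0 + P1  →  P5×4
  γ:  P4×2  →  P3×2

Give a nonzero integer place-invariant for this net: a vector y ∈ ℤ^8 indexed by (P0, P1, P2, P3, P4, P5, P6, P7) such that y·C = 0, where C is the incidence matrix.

Incidence matrix C (rows=places, cols=transitions):
        α    β    γ
   P0   0   -1    0
   P1   0   -1    0
   P2   4    0    0
   P3   0    0    2
   P4   0    0   -2
   P5   0    4    0
   P6   2    0    0
   P7  -4    0    0

Candidate y = [1, -1, 0, 0, 0, 0, 0, 0]; check y·C column-wise:
  col α: 1·0 + -1·0 + 0·4 + 0·2 + 0·-4 = 0
  col β: 1·-1 + -1·-1 + 0·4 = 0
  col γ: 1·0 + -1·0 + 0·2 + 0·-2 = 0

y = (P0:1, P1:-1, P2:0, P3:0, P4:0, P5:0, P6:0, P7:0)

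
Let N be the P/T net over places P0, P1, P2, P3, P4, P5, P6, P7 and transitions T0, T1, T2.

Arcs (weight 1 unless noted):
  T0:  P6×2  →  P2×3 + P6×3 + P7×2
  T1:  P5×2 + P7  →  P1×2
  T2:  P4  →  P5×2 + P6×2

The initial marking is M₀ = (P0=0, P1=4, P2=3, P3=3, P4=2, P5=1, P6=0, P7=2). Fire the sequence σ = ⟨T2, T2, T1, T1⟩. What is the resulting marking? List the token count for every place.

(P0=0, P1=8, P2=3, P3=3, P4=0, P5=1, P6=4, P7=0)

step 1: fire T2:  (P0=0, P1=4, P2=3, P3=3, P4=2, P5=1, P6=0, P7=2) → (P0=0, P1=4, P2=3, P3=3, P4=1, P5=3, P6=2, P7=2)
step 2: fire T2:  (P0=0, P1=4, P2=3, P3=3, P4=1, P5=3, P6=2, P7=2) → (P0=0, P1=4, P2=3, P3=3, P4=0, P5=5, P6=4, P7=2)
step 3: fire T1:  (P0=0, P1=4, P2=3, P3=3, P4=0, P5=5, P6=4, P7=2) → (P0=0, P1=6, P2=3, P3=3, P4=0, P5=3, P6=4, P7=1)
step 4: fire T1:  (P0=0, P1=6, P2=3, P3=3, P4=0, P5=3, P6=4, P7=1) → (P0=0, P1=8, P2=3, P3=3, P4=0, P5=1, P6=4, P7=0)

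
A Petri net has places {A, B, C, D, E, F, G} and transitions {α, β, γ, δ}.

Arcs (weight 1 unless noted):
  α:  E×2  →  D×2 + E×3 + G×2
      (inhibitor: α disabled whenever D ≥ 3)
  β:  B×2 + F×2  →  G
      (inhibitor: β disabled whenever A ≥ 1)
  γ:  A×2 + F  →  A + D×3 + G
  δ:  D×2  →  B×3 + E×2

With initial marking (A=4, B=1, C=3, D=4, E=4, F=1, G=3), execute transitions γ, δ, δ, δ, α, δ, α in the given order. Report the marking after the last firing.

(A=3, B=13, C=3, D=3, E=14, F=0, G=8)

step 1: fire γ:  (A=4, B=1, C=3, D=4, E=4, F=1, G=3) → (A=3, B=1, C=3, D=7, E=4, F=0, G=4)
step 2: fire δ:  (A=3, B=1, C=3, D=7, E=4, F=0, G=4) → (A=3, B=4, C=3, D=5, E=6, F=0, G=4)
step 3: fire δ:  (A=3, B=4, C=3, D=5, E=6, F=0, G=4) → (A=3, B=7, C=3, D=3, E=8, F=0, G=4)
step 4: fire δ:  (A=3, B=7, C=3, D=3, E=8, F=0, G=4) → (A=3, B=10, C=3, D=1, E=10, F=0, G=4)
step 5: fire α:  (A=3, B=10, C=3, D=1, E=10, F=0, G=4) → (A=3, B=10, C=3, D=3, E=11, F=0, G=6)
step 6: fire δ:  (A=3, B=10, C=3, D=3, E=11, F=0, G=6) → (A=3, B=13, C=3, D=1, E=13, F=0, G=6)
step 7: fire α:  (A=3, B=13, C=3, D=1, E=13, F=0, G=6) → (A=3, B=13, C=3, D=3, E=14, F=0, G=8)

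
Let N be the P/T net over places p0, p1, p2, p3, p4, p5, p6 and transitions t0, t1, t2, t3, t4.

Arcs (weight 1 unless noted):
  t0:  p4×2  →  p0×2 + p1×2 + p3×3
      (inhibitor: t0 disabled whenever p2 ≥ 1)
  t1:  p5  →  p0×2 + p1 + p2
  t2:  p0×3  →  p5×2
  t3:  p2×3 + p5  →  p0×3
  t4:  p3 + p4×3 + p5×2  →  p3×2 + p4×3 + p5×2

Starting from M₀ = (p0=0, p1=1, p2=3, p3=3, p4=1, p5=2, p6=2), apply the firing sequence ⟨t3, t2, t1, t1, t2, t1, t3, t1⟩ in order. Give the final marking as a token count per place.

step 1: fire t3:  (p0=0, p1=1, p2=3, p3=3, p4=1, p5=2, p6=2) → (p0=3, p1=1, p2=0, p3=3, p4=1, p5=1, p6=2)
step 2: fire t2:  (p0=3, p1=1, p2=0, p3=3, p4=1, p5=1, p6=2) → (p0=0, p1=1, p2=0, p3=3, p4=1, p5=3, p6=2)
step 3: fire t1:  (p0=0, p1=1, p2=0, p3=3, p4=1, p5=3, p6=2) → (p0=2, p1=2, p2=1, p3=3, p4=1, p5=2, p6=2)
step 4: fire t1:  (p0=2, p1=2, p2=1, p3=3, p4=1, p5=2, p6=2) → (p0=4, p1=3, p2=2, p3=3, p4=1, p5=1, p6=2)
step 5: fire t2:  (p0=4, p1=3, p2=2, p3=3, p4=1, p5=1, p6=2) → (p0=1, p1=3, p2=2, p3=3, p4=1, p5=3, p6=2)
step 6: fire t1:  (p0=1, p1=3, p2=2, p3=3, p4=1, p5=3, p6=2) → (p0=3, p1=4, p2=3, p3=3, p4=1, p5=2, p6=2)
step 7: fire t3:  (p0=3, p1=4, p2=3, p3=3, p4=1, p5=2, p6=2) → (p0=6, p1=4, p2=0, p3=3, p4=1, p5=1, p6=2)
step 8: fire t1:  (p0=6, p1=4, p2=0, p3=3, p4=1, p5=1, p6=2) → (p0=8, p1=5, p2=1, p3=3, p4=1, p5=0, p6=2)

(p0=8, p1=5, p2=1, p3=3, p4=1, p5=0, p6=2)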